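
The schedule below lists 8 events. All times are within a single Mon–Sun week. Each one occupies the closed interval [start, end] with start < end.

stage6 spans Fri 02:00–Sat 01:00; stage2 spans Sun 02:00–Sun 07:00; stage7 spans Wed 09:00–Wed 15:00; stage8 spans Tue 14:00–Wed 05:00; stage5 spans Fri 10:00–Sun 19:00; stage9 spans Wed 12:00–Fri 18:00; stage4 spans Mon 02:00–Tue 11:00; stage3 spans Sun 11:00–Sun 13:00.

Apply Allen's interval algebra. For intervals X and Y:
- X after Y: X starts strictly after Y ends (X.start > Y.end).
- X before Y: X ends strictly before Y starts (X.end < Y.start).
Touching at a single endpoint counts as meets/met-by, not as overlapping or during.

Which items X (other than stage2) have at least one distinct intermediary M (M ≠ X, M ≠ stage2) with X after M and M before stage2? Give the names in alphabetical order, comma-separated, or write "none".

stage3, stage5, stage6, stage7, stage8, stage9

Target stage2 = [Sun 02:00, Sun 07:00].
Intermediaries M with M before stage2: stage4, stage6, stage7, stage8, stage9.
Via stage4 — items with X after stage4: stage3, stage5, stage6, stage7, stage8, stage9.
Via stage6 — items with X after stage6: stage3.
Via stage7 — items with X after stage7: stage3, stage5, stage6.
Via stage8 — items with X after stage8: stage3, stage5, stage6, stage7, stage9.
Via stage9 — items with X after stage9: stage3.
Union: stage3, stage5, stage6, stage7, stage8, stage9.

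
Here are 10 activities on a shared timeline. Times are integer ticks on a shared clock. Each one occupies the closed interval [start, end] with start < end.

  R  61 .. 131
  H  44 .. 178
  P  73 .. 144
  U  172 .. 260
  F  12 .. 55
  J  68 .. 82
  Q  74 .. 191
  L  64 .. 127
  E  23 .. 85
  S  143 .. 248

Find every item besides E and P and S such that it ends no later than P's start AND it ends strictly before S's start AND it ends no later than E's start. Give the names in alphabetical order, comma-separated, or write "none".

Conditions: its end is no later than P's start (X.end <= 73) AND its end is strictly before S's start (X.end < 143) AND its end is no later than E's start (X.end <= 23).
F: end 55 <= 73? ✓; end 55 < 143? ✓; end 55 <= 23? ✗ → no.
H: end 178 <= 73? ✗; end 178 < 143? ✗; end 178 <= 23? ✗ → no.
J: end 82 <= 73? ✗; end 82 < 143? ✓; end 82 <= 23? ✗ → no.
L: end 127 <= 73? ✗; end 127 < 143? ✓; end 127 <= 23? ✗ → no.
Q: end 191 <= 73? ✗; end 191 < 143? ✗; end 191 <= 23? ✗ → no.
R: end 131 <= 73? ✗; end 131 < 143? ✓; end 131 <= 23? ✗ → no.
U: end 260 <= 73? ✗; end 260 < 143? ✗; end 260 <= 23? ✗ → no.
Result: none.

none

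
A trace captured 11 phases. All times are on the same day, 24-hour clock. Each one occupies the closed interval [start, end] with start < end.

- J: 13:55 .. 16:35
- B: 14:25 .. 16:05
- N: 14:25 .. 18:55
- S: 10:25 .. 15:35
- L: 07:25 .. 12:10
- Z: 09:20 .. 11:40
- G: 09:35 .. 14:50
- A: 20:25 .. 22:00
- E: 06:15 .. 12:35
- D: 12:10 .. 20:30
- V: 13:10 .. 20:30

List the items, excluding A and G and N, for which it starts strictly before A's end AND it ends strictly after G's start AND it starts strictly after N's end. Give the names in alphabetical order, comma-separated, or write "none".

Conditions: its start is strictly before A's end (X.start < 22:00) AND its end is strictly after G's start (X.end > 09:35) AND its start is strictly after N's end (X.start > 18:55).
B: start 14:25 < 22:00? ✓; end 16:05 > 09:35? ✓; start 14:25 > 18:55? ✗ → no.
D: start 12:10 < 22:00? ✓; end 20:30 > 09:35? ✓; start 12:10 > 18:55? ✗ → no.
E: start 06:15 < 22:00? ✓; end 12:35 > 09:35? ✓; start 06:15 > 18:55? ✗ → no.
J: start 13:55 < 22:00? ✓; end 16:35 > 09:35? ✓; start 13:55 > 18:55? ✗ → no.
L: start 07:25 < 22:00? ✓; end 12:10 > 09:35? ✓; start 07:25 > 18:55? ✗ → no.
S: start 10:25 < 22:00? ✓; end 15:35 > 09:35? ✓; start 10:25 > 18:55? ✗ → no.
V: start 13:10 < 22:00? ✓; end 20:30 > 09:35? ✓; start 13:10 > 18:55? ✗ → no.
Z: start 09:20 < 22:00? ✓; end 11:40 > 09:35? ✓; start 09:20 > 18:55? ✗ → no.
Result: none.

none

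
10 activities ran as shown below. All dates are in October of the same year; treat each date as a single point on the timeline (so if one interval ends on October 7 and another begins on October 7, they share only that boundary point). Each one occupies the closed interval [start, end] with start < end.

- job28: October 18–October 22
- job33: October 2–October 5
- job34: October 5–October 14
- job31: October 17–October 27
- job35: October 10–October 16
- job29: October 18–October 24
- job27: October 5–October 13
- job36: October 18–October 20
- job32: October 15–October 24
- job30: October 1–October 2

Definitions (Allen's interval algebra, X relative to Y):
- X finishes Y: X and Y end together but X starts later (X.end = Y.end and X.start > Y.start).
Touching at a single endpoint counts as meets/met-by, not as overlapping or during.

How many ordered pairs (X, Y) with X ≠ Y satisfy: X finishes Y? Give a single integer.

1

Checking all 90 ordered pairs for relation 'finishes'; matching pairs in alphabetical order:
(job29, job32): job29 finishes job32 ✓
Count: 1.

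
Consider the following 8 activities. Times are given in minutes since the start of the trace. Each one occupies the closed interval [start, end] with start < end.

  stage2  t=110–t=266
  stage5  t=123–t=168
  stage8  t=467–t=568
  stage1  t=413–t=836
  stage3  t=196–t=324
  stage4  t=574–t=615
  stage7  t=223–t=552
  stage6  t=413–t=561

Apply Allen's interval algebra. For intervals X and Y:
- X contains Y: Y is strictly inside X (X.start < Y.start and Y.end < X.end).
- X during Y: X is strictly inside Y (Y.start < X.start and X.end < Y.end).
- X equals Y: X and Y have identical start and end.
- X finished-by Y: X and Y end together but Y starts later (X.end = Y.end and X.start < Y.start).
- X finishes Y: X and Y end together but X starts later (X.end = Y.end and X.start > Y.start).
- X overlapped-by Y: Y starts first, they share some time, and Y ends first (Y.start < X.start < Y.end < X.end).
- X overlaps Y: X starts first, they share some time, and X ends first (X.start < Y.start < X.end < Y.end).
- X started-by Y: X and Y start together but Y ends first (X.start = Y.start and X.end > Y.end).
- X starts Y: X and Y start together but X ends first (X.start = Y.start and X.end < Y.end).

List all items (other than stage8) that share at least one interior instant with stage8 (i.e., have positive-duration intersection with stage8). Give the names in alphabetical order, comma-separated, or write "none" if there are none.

stage1, stage6, stage7

Target stage8 = [t=467, t=568].
stage1 [t=413, t=836] → contains → yes.
stage2 [t=110, t=266] → before → no.
stage3 [t=196, t=324] → before → no.
stage4 [t=574, t=615] → after → no.
stage5 [t=123, t=168] → before → no.
stage6 [t=413, t=561] → overlaps → yes.
stage7 [t=223, t=552] → overlaps → yes.
Result: stage1, stage6, stage7.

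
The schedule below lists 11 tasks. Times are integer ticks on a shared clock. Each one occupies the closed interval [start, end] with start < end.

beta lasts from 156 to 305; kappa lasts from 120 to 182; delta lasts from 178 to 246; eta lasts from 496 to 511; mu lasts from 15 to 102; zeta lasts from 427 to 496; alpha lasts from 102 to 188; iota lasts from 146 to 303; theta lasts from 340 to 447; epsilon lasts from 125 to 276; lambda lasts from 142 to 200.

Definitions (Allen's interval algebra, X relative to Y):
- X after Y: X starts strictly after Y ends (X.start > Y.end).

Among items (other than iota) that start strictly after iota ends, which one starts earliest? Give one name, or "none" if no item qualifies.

theta

Target iota = [146, 303].
alpha [102, 188] → overlaps → excluded.
beta [156, 305] → overlapped-by → excluded.
delta [178, 246] → during → excluded.
epsilon [125, 276] → overlaps → excluded.
eta [496, 511] → after → candidate.
kappa [120, 182] → overlaps → excluded.
lambda [142, 200] → overlaps → excluded.
mu [15, 102] → before → excluded.
theta [340, 447] → after → candidate.
zeta [427, 496] → after → candidate.
Among candidates, earliest start is 340 → theta.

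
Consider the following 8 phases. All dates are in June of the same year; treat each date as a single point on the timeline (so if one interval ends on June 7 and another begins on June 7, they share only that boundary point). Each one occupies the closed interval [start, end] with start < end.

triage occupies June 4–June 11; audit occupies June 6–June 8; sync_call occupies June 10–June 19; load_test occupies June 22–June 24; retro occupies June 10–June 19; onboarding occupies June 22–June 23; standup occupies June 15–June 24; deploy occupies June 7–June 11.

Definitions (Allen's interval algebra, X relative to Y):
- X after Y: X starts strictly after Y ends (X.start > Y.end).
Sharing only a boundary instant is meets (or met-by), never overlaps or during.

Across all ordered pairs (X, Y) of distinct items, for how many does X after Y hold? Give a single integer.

15

Checking all 56 ordered pairs for relation 'after'; matching pairs in alphabetical order:
(load_test, audit): load_test after audit ✓
(load_test, deploy): load_test after deploy ✓
(load_test, retro): load_test after retro ✓
(load_test, sync_call): load_test after sync_call ✓
(load_test, triage): load_test after triage ✓
(onboarding, audit): onboarding after audit ✓
(onboarding, deploy): onboarding after deploy ✓
(onboarding, retro): onboarding after retro ✓
(onboarding, sync_call): onboarding after sync_call ✓
(onboarding, triage): onboarding after triage ✓
(retro, audit): retro after audit ✓
(standup, audit): standup after audit ✓
(standup, deploy): standup after deploy ✓
(standup, triage): standup after triage ✓
(sync_call, audit): sync_call after audit ✓
Count: 15.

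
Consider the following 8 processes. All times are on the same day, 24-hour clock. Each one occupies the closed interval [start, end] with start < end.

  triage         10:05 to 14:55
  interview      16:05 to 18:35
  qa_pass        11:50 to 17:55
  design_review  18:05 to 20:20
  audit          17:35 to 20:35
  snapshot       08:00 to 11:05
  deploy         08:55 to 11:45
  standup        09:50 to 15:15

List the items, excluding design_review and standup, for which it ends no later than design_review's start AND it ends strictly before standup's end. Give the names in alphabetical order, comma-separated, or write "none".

Conditions: its end is no later than design_review's start (X.end <= 18:05) AND its end is strictly before standup's end (X.end < 15:15).
audit: end 20:35 <= 18:05? ✗; end 20:35 < 15:15? ✗ → no.
deploy: end 11:45 <= 18:05? ✓; end 11:45 < 15:15? ✓ → yes.
interview: end 18:35 <= 18:05? ✗; end 18:35 < 15:15? ✗ → no.
qa_pass: end 17:55 <= 18:05? ✓; end 17:55 < 15:15? ✗ → no.
snapshot: end 11:05 <= 18:05? ✓; end 11:05 < 15:15? ✓ → yes.
triage: end 14:55 <= 18:05? ✓; end 14:55 < 15:15? ✓ → yes.
Result: deploy, snapshot, triage.

deploy, snapshot, triage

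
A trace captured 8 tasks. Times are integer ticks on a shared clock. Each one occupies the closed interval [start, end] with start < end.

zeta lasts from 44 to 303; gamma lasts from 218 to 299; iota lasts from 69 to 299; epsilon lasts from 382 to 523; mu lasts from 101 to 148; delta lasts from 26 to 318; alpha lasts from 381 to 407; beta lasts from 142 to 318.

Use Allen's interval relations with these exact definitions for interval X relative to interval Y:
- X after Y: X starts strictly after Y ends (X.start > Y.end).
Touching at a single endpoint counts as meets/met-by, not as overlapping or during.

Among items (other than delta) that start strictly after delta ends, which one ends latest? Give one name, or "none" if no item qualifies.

Target delta = [26, 318].
alpha [381, 407] → after → candidate.
beta [142, 318] → finishes → excluded.
epsilon [382, 523] → after → candidate.
gamma [218, 299] → during → excluded.
iota [69, 299] → during → excluded.
mu [101, 148] → during → excluded.
zeta [44, 303] → during → excluded.
Among candidates, latest end is 523 → epsilon.

epsilon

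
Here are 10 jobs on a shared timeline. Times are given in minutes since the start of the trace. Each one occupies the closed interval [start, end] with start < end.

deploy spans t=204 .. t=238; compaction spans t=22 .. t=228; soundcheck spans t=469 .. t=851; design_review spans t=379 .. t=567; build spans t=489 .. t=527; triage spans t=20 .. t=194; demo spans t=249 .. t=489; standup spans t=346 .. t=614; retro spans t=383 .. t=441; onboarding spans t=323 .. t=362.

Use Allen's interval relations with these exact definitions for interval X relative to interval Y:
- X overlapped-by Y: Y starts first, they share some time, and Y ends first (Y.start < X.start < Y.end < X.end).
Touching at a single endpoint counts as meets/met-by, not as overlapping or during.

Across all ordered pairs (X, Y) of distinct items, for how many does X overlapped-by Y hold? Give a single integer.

Checking all 90 ordered pairs for relation 'overlapped-by'; matching pairs in alphabetical order:
(compaction, triage): compaction overlapped-by triage ✓
(deploy, compaction): deploy overlapped-by compaction ✓
(design_review, demo): design_review overlapped-by demo ✓
(soundcheck, demo): soundcheck overlapped-by demo ✓
(soundcheck, design_review): soundcheck overlapped-by design_review ✓
(soundcheck, standup): soundcheck overlapped-by standup ✓
(standup, demo): standup overlapped-by demo ✓
(standup, onboarding): standup overlapped-by onboarding ✓
Count: 8.

8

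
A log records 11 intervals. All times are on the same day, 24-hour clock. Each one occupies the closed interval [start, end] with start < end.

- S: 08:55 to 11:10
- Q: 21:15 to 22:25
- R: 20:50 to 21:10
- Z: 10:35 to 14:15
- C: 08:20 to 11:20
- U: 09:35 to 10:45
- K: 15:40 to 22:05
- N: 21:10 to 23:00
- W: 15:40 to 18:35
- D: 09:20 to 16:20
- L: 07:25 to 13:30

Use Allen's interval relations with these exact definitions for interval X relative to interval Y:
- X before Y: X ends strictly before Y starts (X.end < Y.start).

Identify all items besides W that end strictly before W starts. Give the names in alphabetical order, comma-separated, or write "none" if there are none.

Target W = [15:40, 18:35].
C [08:20, 11:20] → before → yes.
D [09:20, 16:20] → overlaps → no.
K [15:40, 22:05] → started-by → no.
L [07:25, 13:30] → before → yes.
N [21:10, 23:00] → after → no.
Q [21:15, 22:25] → after → no.
R [20:50, 21:10] → after → no.
S [08:55, 11:10] → before → yes.
U [09:35, 10:45] → before → yes.
Z [10:35, 14:15] → before → yes.
Result: C, L, S, U, Z.

C, L, S, U, Z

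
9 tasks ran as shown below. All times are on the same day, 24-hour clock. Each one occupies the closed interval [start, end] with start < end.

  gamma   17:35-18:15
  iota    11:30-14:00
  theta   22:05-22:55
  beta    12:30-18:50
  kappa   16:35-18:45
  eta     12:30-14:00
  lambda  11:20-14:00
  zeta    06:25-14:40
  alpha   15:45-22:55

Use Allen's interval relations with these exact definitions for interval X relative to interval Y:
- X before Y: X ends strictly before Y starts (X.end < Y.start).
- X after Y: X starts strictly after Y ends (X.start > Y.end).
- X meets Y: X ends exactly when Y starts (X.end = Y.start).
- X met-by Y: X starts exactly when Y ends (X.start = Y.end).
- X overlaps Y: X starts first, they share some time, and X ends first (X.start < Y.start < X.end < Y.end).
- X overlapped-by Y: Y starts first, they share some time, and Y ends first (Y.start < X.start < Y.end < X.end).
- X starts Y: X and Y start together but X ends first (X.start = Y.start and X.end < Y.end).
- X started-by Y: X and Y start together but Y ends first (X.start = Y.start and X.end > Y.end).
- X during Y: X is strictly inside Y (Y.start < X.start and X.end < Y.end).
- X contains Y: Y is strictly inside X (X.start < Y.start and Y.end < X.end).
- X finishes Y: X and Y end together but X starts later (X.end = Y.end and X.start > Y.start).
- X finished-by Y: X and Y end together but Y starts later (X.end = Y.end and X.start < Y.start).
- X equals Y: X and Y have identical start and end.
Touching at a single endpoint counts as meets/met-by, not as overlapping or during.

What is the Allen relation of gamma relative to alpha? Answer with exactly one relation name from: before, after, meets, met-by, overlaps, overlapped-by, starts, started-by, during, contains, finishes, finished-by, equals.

gamma = [17:35, 18:15]; alpha = [15:45, 22:55].
Compare endpoints: gamma.start > alpha.start, gamma.start < alpha.end, gamma.end > alpha.start, gamma.end < alpha.end.
That pattern is 'during'.

during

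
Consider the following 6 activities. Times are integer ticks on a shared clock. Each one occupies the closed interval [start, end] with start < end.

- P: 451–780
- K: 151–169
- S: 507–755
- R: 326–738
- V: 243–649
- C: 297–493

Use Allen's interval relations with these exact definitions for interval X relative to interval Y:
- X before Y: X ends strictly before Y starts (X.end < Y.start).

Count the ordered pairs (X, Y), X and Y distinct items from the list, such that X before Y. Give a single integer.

Checking all 30 ordered pairs for relation 'before'; matching pairs in alphabetical order:
(C, S): C before S ✓
(K, C): K before C ✓
(K, P): K before P ✓
(K, R): K before R ✓
(K, S): K before S ✓
(K, V): K before V ✓
Count: 6.

6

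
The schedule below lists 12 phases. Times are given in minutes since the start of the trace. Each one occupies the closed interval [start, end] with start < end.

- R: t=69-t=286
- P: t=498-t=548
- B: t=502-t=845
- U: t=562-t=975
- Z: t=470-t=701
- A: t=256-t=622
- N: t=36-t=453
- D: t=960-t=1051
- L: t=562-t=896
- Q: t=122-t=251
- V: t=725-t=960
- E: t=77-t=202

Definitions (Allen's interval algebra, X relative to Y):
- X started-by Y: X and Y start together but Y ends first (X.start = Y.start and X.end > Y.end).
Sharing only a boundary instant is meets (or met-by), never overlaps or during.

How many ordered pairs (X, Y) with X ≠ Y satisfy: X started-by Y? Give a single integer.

1

Checking all 132 ordered pairs for relation 'started-by'; matching pairs in alphabetical order:
(U, L): U started-by L ✓
Count: 1.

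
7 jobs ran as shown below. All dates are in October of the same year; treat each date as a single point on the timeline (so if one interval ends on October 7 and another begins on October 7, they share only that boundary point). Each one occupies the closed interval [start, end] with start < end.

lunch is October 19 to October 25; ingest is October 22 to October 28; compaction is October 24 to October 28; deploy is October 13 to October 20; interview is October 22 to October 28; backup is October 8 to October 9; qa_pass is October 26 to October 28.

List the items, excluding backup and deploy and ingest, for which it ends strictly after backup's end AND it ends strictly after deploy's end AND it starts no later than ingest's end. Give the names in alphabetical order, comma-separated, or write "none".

compaction, interview, lunch, qa_pass

Conditions: its end is strictly after backup's end (X.end > October 9) AND its end is strictly after deploy's end (X.end > October 20) AND its start is no later than ingest's end (X.start <= October 28).
compaction: end October 28 > October 9? ✓; end October 28 > October 20? ✓; start October 24 <= October 28? ✓ → yes.
interview: end October 28 > October 9? ✓; end October 28 > October 20? ✓; start October 22 <= October 28? ✓ → yes.
lunch: end October 25 > October 9? ✓; end October 25 > October 20? ✓; start October 19 <= October 28? ✓ → yes.
qa_pass: end October 28 > October 9? ✓; end October 28 > October 20? ✓; start October 26 <= October 28? ✓ → yes.
Result: compaction, interview, lunch, qa_pass.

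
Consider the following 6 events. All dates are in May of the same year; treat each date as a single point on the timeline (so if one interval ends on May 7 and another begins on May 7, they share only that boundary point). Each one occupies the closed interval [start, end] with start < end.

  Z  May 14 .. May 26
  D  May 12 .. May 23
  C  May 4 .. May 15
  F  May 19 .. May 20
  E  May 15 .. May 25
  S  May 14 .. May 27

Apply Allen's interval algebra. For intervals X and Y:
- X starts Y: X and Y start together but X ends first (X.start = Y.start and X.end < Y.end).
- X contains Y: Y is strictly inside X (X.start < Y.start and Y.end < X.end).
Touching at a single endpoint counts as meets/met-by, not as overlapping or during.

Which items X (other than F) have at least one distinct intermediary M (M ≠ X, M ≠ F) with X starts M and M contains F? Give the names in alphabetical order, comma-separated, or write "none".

Z

Target F = [May 19, May 20].
Intermediaries M with M contains F: D, E, S, Z.
Via D — items with X starts D: none.
Via E — items with X starts E: none.
Via S — items with X starts S: Z.
Via Z — items with X starts Z: none.
Union: Z.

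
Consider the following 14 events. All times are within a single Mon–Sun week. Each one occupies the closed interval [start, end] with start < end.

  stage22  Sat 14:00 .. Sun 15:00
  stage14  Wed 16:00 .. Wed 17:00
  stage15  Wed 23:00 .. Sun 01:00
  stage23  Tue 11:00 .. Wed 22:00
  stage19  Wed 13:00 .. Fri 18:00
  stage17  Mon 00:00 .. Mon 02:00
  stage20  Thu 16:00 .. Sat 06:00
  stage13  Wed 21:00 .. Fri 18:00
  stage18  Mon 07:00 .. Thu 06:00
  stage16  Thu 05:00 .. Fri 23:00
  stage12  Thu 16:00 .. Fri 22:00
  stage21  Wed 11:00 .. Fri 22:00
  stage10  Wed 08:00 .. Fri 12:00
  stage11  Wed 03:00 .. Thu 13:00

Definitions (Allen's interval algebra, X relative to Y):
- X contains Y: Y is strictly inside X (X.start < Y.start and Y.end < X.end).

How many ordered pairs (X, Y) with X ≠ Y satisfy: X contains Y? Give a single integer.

Checking all 182 ordered pairs for relation 'contains'; matching pairs in alphabetical order:
(stage10, stage14): stage10 contains stage14 ✓
(stage11, stage14): stage11 contains stage14 ✓
(stage15, stage12): stage15 contains stage12 ✓
(stage15, stage16): stage15 contains stage16 ✓
(stage15, stage20): stage15 contains stage20 ✓
(stage16, stage12): stage16 contains stage12 ✓
(stage18, stage14): stage18 contains stage14 ✓
(stage18, stage23): stage18 contains stage23 ✓
(stage19, stage14): stage19 contains stage14 ✓
(stage21, stage13): stage21 contains stage13 ✓
(stage21, stage14): stage21 contains stage14 ✓
(stage21, stage19): stage21 contains stage19 ✓
(stage23, stage14): stage23 contains stage14 ✓
Count: 13.

13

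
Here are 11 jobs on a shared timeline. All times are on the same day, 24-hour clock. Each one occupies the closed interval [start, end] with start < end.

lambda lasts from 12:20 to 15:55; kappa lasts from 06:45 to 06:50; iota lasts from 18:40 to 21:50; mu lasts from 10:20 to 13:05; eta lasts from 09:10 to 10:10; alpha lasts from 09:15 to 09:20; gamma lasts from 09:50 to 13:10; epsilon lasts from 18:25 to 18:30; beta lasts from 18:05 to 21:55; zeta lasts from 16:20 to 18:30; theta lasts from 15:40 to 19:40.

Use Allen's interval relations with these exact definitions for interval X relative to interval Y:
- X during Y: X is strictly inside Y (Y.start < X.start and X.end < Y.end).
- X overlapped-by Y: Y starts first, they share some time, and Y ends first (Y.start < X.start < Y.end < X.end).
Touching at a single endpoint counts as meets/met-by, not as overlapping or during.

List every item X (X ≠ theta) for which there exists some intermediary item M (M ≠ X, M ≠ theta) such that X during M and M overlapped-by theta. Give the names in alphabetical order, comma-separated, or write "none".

Target theta = [15:40, 19:40].
Intermediaries M with M overlapped-by theta: beta, iota.
Via beta — items with X during beta: epsilon, iota.
Via iota — items with X during iota: none.
Union: epsilon, iota.

epsilon, iota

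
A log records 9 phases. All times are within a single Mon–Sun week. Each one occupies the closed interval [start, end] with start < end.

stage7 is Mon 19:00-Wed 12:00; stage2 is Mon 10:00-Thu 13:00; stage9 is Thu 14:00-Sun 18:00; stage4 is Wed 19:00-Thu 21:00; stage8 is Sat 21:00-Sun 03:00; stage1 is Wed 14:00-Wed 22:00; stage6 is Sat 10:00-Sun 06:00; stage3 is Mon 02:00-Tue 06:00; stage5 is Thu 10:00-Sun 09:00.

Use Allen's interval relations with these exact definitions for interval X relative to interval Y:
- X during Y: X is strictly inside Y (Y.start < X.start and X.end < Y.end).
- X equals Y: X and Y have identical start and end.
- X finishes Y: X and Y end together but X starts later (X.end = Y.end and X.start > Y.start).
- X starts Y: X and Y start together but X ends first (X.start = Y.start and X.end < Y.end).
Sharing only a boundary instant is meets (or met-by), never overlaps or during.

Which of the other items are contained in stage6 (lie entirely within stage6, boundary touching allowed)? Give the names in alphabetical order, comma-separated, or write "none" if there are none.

stage8

Target stage6 = [Sat 10:00, Sun 06:00].
stage1 [Wed 14:00, Wed 22:00] → before → no.
stage2 [Mon 10:00, Thu 13:00] → before → no.
stage3 [Mon 02:00, Tue 06:00] → before → no.
stage4 [Wed 19:00, Thu 21:00] → before → no.
stage5 [Thu 10:00, Sun 09:00] → contains → no.
stage7 [Mon 19:00, Wed 12:00] → before → no.
stage8 [Sat 21:00, Sun 03:00] → during → yes.
stage9 [Thu 14:00, Sun 18:00] → contains → no.
Result: stage8.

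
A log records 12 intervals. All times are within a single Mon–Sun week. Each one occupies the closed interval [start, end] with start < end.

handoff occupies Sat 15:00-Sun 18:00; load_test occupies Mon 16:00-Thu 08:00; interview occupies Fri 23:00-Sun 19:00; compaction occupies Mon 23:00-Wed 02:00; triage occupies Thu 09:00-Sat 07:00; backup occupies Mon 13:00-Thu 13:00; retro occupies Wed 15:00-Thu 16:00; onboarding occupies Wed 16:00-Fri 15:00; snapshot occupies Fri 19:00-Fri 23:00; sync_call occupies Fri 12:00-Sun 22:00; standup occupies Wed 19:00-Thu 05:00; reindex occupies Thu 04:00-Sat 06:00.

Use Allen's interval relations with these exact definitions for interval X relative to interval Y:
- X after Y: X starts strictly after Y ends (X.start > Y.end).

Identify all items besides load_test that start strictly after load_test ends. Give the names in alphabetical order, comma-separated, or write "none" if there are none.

Target load_test = [Mon 16:00, Thu 08:00].
backup [Mon 13:00, Thu 13:00] → contains → no.
compaction [Mon 23:00, Wed 02:00] → during → no.
handoff [Sat 15:00, Sun 18:00] → after → yes.
interview [Fri 23:00, Sun 19:00] → after → yes.
onboarding [Wed 16:00, Fri 15:00] → overlapped-by → no.
reindex [Thu 04:00, Sat 06:00] → overlapped-by → no.
retro [Wed 15:00, Thu 16:00] → overlapped-by → no.
snapshot [Fri 19:00, Fri 23:00] → after → yes.
standup [Wed 19:00, Thu 05:00] → during → no.
sync_call [Fri 12:00, Sun 22:00] → after → yes.
triage [Thu 09:00, Sat 07:00] → after → yes.
Result: handoff, interview, snapshot, sync_call, triage.

handoff, interview, snapshot, sync_call, triage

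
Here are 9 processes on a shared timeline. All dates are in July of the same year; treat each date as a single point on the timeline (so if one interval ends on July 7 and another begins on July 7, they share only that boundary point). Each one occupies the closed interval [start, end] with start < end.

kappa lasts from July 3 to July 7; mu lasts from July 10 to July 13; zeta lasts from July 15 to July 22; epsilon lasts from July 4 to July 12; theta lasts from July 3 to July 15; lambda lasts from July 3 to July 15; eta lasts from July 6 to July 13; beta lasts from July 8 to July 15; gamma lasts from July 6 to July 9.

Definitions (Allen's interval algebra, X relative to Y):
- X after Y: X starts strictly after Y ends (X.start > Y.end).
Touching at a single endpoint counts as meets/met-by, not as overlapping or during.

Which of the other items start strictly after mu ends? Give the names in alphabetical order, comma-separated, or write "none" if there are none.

Target mu = [July 10, July 13].
beta [July 8, July 15] → contains → no.
epsilon [July 4, July 12] → overlaps → no.
eta [July 6, July 13] → finished-by → no.
gamma [July 6, July 9] → before → no.
kappa [July 3, July 7] → before → no.
lambda [July 3, July 15] → contains → no.
theta [July 3, July 15] → contains → no.
zeta [July 15, July 22] → after → yes.
Result: zeta.

zeta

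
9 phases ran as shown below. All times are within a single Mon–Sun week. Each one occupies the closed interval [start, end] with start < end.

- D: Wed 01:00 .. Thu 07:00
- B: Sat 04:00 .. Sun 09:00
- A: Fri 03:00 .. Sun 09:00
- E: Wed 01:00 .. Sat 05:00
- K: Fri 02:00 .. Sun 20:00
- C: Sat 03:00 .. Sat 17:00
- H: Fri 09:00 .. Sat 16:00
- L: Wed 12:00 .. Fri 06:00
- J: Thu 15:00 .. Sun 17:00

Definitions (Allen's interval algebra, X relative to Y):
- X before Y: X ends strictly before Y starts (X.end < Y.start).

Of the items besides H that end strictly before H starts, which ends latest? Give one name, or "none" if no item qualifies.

Target H = [Fri 09:00, Sat 16:00].
A [Fri 03:00, Sun 09:00] → contains → excluded.
B [Sat 04:00, Sun 09:00] → overlapped-by → excluded.
C [Sat 03:00, Sat 17:00] → overlapped-by → excluded.
D [Wed 01:00, Thu 07:00] → before → candidate.
E [Wed 01:00, Sat 05:00] → overlaps → excluded.
J [Thu 15:00, Sun 17:00] → contains → excluded.
K [Fri 02:00, Sun 20:00] → contains → excluded.
L [Wed 12:00, Fri 06:00] → before → candidate.
Among candidates, latest end is Fri 06:00 → L.

L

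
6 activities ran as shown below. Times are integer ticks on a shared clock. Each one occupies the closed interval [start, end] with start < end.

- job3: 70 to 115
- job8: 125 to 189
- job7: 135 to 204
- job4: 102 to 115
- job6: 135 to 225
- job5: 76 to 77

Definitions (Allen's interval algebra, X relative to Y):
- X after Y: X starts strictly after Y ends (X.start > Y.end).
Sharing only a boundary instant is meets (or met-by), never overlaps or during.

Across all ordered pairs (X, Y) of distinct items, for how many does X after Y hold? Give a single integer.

10

Checking all 30 ordered pairs for relation 'after'; matching pairs in alphabetical order:
(job4, job5): job4 after job5 ✓
(job6, job3): job6 after job3 ✓
(job6, job4): job6 after job4 ✓
(job6, job5): job6 after job5 ✓
(job7, job3): job7 after job3 ✓
(job7, job4): job7 after job4 ✓
(job7, job5): job7 after job5 ✓
(job8, job3): job8 after job3 ✓
(job8, job4): job8 after job4 ✓
(job8, job5): job8 after job5 ✓
Count: 10.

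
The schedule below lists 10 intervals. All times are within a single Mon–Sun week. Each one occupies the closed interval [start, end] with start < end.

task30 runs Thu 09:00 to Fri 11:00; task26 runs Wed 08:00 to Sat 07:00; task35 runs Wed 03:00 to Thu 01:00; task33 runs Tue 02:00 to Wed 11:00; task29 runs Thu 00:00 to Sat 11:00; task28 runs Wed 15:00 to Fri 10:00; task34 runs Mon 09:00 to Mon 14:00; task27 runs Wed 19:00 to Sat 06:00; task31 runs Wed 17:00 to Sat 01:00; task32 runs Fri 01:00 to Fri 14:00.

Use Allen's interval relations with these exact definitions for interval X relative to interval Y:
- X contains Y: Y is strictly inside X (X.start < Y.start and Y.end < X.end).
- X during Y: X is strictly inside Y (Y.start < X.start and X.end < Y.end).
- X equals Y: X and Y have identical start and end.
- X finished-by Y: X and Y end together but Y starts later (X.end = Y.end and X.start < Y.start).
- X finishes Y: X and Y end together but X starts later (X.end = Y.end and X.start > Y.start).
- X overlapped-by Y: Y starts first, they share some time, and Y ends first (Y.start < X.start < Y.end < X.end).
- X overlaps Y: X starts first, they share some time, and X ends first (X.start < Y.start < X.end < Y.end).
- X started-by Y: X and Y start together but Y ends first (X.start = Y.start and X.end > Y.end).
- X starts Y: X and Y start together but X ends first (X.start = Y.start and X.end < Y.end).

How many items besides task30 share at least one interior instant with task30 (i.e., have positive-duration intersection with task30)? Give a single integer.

Target task30 = [Thu 09:00, Fri 11:00].
task26 [Wed 08:00, Sat 07:00] → contains → counts.
task27 [Wed 19:00, Sat 06:00] → contains → counts.
task28 [Wed 15:00, Fri 10:00] → overlaps → counts.
task29 [Thu 00:00, Sat 11:00] → contains → counts.
task31 [Wed 17:00, Sat 01:00] → contains → counts.
task32 [Fri 01:00, Fri 14:00] → overlapped-by → counts.
task33 [Tue 02:00, Wed 11:00] → before → no.
task34 [Mon 09:00, Mon 14:00] → before → no.
task35 [Wed 03:00, Thu 01:00] → before → no.
Total: 6.

6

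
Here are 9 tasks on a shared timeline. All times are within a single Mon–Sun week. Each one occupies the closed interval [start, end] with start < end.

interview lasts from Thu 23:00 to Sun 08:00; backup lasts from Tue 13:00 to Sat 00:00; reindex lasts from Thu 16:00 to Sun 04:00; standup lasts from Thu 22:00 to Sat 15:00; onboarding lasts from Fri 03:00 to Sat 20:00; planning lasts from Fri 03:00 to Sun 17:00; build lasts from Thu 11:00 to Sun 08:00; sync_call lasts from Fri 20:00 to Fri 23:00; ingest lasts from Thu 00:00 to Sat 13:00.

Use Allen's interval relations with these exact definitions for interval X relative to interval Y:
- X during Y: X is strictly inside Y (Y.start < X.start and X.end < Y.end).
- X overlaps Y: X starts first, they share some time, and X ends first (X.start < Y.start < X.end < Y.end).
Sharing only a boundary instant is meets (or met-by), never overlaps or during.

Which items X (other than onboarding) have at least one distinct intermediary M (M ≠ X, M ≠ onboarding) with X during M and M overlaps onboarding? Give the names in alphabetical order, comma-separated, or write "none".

Target onboarding = [Fri 03:00, Sat 20:00].
Intermediaries M with M overlaps onboarding: backup, ingest, standup.
Via backup — items with X during backup: sync_call.
Via ingest — items with X during ingest: sync_call.
Via standup — items with X during standup: sync_call.
Union: sync_call.

sync_call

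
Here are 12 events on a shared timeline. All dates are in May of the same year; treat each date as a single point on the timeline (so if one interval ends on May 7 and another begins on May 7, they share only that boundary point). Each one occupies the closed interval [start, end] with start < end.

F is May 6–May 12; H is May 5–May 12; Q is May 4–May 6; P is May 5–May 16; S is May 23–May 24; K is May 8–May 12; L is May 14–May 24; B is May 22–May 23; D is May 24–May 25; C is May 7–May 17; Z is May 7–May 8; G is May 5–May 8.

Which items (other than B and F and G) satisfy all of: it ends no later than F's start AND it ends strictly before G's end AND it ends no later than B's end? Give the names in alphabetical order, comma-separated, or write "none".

Conditions: its end is no later than F's start (X.end <= May 6) AND its end is strictly before G's end (X.end < May 8) AND its end is no later than B's end (X.end <= May 23).
C: end May 17 <= May 6? ✗; end May 17 < May 8? ✗; end May 17 <= May 23? ✓ → no.
D: end May 25 <= May 6? ✗; end May 25 < May 8? ✗; end May 25 <= May 23? ✗ → no.
H: end May 12 <= May 6? ✗; end May 12 < May 8? ✗; end May 12 <= May 23? ✓ → no.
K: end May 12 <= May 6? ✗; end May 12 < May 8? ✗; end May 12 <= May 23? ✓ → no.
L: end May 24 <= May 6? ✗; end May 24 < May 8? ✗; end May 24 <= May 23? ✗ → no.
P: end May 16 <= May 6? ✗; end May 16 < May 8? ✗; end May 16 <= May 23? ✓ → no.
Q: end May 6 <= May 6? ✓; end May 6 < May 8? ✓; end May 6 <= May 23? ✓ → yes.
S: end May 24 <= May 6? ✗; end May 24 < May 8? ✗; end May 24 <= May 23? ✗ → no.
Z: end May 8 <= May 6? ✗; end May 8 < May 8? ✗; end May 8 <= May 23? ✓ → no.
Result: Q.

Q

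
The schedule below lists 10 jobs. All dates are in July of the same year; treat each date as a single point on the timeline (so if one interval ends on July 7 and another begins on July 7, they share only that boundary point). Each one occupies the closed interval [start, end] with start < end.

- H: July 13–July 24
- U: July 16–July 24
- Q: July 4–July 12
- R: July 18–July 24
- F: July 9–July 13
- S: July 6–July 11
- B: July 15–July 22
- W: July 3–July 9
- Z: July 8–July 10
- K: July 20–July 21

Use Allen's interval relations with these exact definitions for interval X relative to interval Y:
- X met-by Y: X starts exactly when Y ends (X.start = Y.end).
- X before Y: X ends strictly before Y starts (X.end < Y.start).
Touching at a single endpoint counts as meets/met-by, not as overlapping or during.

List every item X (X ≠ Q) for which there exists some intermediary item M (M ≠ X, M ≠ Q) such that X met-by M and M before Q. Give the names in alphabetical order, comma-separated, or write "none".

Target Q = [July 4, July 12].
Intermediaries M with M before Q: none.
Union: none.

none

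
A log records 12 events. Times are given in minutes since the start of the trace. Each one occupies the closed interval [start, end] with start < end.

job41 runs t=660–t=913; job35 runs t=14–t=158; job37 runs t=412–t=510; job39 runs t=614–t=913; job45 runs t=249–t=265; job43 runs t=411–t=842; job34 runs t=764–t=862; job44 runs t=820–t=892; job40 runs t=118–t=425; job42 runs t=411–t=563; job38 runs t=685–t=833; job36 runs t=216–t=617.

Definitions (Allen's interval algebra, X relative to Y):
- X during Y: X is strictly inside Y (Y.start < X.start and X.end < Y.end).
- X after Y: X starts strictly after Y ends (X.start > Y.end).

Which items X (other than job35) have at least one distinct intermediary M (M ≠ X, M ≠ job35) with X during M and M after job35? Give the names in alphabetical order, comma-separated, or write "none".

Target job35 = [t=14, t=158].
Intermediaries M with M after job35: job34, job36, job37, job38, job39, job41, job42, job43, job44, job45.
Via job34 — items with X during job34: none.
Via job36 — items with X during job36: job37, job42, job45.
Via job37 — items with X during job37: none.
Via job38 — items with X during job38: none.
Via job39 — items with X during job39: job34, job38, job44.
Via job41 — items with X during job41: job34, job38, job44.
Via job42 — items with X during job42: job37.
Via job43 — items with X during job43: job37, job38.
Via job44 — items with X during job44: none.
Via job45 — items with X during job45: none.
Union: job34, job37, job38, job42, job44, job45.

job34, job37, job38, job42, job44, job45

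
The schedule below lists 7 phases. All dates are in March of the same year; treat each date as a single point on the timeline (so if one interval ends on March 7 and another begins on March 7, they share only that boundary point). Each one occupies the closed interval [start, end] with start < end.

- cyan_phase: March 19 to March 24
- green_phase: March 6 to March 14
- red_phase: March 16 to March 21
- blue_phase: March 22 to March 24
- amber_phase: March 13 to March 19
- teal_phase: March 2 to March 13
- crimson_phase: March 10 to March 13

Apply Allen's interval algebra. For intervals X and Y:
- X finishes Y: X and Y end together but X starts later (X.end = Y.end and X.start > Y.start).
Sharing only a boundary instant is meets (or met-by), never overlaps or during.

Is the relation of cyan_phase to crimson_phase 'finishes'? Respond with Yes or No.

cyan_phase = [March 19, March 24], crimson_phase = [March 10, March 13].
Actual relation of cyan_phase to crimson_phase: after.
Asked whether 'finishes' holds → No.

No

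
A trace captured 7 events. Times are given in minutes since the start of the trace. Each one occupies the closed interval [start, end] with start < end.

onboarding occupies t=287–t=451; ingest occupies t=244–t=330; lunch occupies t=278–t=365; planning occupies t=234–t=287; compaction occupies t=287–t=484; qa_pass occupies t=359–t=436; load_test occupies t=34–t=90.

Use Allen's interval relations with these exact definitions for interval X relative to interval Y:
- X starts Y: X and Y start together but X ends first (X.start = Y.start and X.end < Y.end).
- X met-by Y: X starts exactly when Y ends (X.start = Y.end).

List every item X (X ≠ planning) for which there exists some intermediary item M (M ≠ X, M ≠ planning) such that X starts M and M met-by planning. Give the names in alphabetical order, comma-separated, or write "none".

onboarding

Target planning = [t=234, t=287].
Intermediaries M with M met-by planning: compaction, onboarding.
Via compaction — items with X starts compaction: onboarding.
Via onboarding — items with X starts onboarding: none.
Union: onboarding.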